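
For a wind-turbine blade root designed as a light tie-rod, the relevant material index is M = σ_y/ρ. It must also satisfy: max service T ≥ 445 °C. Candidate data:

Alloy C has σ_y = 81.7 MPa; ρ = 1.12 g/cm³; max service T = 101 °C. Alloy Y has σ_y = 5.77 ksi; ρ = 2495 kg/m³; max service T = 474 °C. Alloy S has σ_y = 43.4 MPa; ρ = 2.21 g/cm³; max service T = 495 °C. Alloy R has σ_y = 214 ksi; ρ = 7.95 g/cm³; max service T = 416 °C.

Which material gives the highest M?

Screen on constraints: max service T ≥ 445 °C. Survivors: alloy Y, alloy S.
After converting to SI:
  alloy Y: σ_y = 39.78 MPa, ρ = 2495 kg/m³
  alloy S: σ_y = 43.40 MPa, ρ = 2210 kg/m³
  alloy S: M = 19.6 kN·m/kg
  alloy Y: M = 15.9 kN·m/kg
Alloy S ranks first.

alloy S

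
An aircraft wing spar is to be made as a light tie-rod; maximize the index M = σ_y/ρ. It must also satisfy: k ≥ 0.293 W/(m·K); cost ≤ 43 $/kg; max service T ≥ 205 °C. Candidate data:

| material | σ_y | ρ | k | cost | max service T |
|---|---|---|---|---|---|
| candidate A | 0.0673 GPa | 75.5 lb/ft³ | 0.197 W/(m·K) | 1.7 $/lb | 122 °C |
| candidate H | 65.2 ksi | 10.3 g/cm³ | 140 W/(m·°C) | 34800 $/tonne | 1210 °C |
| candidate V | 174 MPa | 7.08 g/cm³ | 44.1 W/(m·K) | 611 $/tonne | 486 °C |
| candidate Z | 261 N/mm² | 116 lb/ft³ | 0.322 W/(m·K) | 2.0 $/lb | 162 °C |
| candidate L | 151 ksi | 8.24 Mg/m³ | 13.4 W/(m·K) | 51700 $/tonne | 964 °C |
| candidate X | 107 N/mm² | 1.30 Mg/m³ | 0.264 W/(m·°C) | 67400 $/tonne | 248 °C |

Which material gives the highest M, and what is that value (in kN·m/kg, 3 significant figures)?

candidate H, M = 43.6 kN·m/kg

Screen on constraints: k ≥ 0.293 W/(m·K); cost ≤ 43 $/kg; max service T ≥ 205 °C. Survivors: candidate H, candidate V.
Convert each candidate to consistent units, then evaluate M:
  candidate H: σ_y = 449.5 MPa, ρ = 10300 kg/m³
  candidate V: σ_y = 174.0 MPa, ρ = 7080 kg/m³
  candidate H: M = 43.6 kN·m/kg
  candidate V: M = 24.6 kN·m/kg
Highest index: candidate H.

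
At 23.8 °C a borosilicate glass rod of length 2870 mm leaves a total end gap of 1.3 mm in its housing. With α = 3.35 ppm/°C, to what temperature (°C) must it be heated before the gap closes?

α·L₀·ΔT = 1.3 mm ⇒ ΔT = 1.3 / (3.35×10⁻⁶ × 2870.0) = 135.2 K.
T = 23.8 + 135.2 = 159.0 °C.

159 °C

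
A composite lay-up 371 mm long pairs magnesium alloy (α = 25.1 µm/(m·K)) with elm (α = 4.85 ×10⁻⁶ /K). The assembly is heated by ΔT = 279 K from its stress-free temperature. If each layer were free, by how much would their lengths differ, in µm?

2100 µm

Δα = |25.1 − 4.85|×10⁻⁶/K = 20.2×10⁻⁶/K.
ΔL_mismatch = Δα·L·ΔT = 20.2×10⁻⁶ × 371.0 mm × 279.0 K = 2100 µm.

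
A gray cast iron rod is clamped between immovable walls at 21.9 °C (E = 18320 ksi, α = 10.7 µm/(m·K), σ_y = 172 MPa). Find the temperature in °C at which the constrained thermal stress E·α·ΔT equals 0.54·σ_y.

90.6 °C

E = 18320 ksi = 126.3 GPa.
E·α·ΔT = 92.88 MPa ⇒ ΔT = 92.88 / (126.3×10³ × 10.7×10⁻⁶) = 68.72 K.
T = 21.9 + 68.72 = 90.62 °C.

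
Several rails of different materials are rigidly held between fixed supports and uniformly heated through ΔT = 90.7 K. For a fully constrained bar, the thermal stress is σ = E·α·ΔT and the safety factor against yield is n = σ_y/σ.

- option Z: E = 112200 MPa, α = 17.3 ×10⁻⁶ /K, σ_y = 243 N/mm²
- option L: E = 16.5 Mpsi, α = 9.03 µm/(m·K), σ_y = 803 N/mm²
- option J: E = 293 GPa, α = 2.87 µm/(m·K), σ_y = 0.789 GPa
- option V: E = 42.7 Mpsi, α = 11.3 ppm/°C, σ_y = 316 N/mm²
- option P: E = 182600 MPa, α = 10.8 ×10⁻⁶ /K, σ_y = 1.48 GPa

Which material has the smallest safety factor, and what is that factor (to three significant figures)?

option V, n = 1.05

With everything in SI (GPa, ×10⁻⁶/K, MPa):
  option Z: E = 112.2, α = 17.3, σ_y = 243.0 → σ = 176 MPa, n = 1.38
  option L: E = 113.8, α = 9.03, σ_y = 803.0 → σ = 93.2 MPa, n = 8.62
  option J: E = 293.0, α = 2.87, σ_y = 789.0 → σ = 76.3 MPa, n = 10.3
  option V: E = 294.4, α = 11.3, σ_y = 316.0 → σ = 302 MPa, n = 1.05
  option P: E = 182.6, α = 10.8, σ_y = 1480 → σ = 179 MPa, n = 8.27
Option V has the lowest safety factor, n = 1.05.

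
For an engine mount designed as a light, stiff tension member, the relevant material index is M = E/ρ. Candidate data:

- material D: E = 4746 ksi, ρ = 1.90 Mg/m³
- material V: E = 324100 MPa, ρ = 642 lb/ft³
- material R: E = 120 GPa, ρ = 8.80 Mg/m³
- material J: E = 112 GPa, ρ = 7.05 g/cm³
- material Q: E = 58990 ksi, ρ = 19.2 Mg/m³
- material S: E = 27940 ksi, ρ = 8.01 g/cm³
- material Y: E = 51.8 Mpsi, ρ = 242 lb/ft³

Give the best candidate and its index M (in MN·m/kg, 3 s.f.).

In SI units:
  material D: E = 32.72 GPa, ρ = 1900 kg/m³
  material V: E = 324.1 GPa, ρ = 10280 kg/m³
  material R: E = 120.0 GPa, ρ = 8800 kg/m³
  material J: E = 112.0 GPa, ρ = 7050 kg/m³
  material Q: E = 406.7 GPa, ρ = 19200 kg/m³
  material S: E = 192.6 GPa, ρ = 8010 kg/m³
  material Y: E = 357.1 GPa, ρ = 3876 kg/m³
  material Y: M = 92.1 MN·m/kg
  material V: M = 31.5 MN·m/kg
  material S: M = 24.0 MN·m/kg
  material Q: M = 21.2 MN·m/kg
  material D: M = 17.2 MN·m/kg
  material J: M = 15.9 MN·m/kg
  material R: M = 13.6 MN·m/kg
Material Y has the largest M.

material Y, M = 92.1 MN·m/kg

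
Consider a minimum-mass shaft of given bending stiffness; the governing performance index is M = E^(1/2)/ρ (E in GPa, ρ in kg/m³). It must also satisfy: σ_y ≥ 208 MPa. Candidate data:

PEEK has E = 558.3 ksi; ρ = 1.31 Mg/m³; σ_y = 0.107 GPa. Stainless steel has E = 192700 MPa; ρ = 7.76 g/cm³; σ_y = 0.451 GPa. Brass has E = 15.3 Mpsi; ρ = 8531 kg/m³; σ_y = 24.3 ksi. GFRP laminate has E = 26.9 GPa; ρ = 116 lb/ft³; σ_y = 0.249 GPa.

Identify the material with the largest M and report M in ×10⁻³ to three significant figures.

GFRP laminate, M = 2.79×10⁻³

Screen on constraints: σ_y ≥ 208 MPa. Survivors: stainless steel, GFRP laminate.
After converting to SI:
  stainless steel: E = 192.7 GPa, ρ = 7760 kg/m³
  GFRP laminate: E = 26.90 GPa, ρ = 1858 kg/m³
  GFRP laminate: M = 2.79×10⁻³
  stainless steel: M = 1.79×10⁻³
The maximum is for GFRP laminate.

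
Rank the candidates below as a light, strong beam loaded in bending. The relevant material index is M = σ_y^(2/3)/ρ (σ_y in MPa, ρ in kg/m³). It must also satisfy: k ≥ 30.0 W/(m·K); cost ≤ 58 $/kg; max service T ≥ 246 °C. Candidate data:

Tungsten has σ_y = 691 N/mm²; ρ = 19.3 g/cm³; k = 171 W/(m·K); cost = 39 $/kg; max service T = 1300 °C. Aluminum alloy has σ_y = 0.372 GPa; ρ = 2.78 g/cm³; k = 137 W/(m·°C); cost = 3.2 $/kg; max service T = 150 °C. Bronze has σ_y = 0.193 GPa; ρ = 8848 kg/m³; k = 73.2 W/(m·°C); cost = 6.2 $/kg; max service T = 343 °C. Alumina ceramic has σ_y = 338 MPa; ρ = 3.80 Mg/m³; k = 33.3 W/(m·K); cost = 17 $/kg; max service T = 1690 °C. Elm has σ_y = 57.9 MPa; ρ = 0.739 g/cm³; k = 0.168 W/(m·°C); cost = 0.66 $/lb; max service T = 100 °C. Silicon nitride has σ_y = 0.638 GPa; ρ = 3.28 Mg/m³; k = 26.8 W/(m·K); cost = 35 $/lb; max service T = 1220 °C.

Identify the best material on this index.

alumina ceramic

Screen on constraints: k ≥ 30.0 W/(m·K); cost ≤ 58 $/kg; max service T ≥ 246 °C. Survivors: tungsten, bronze, alumina ceramic.
After converting to SI:
  tungsten: σ_y = 691.0 MPa, ρ = 19300 kg/m³
  bronze: σ_y = 193.0 MPa, ρ = 8848 kg/m³
  alumina ceramic: σ_y = 338.0 MPa, ρ = 3800 kg/m³
  alumina ceramic: M = 12.8×10⁻³
  tungsten: M = 4.05×10⁻³
  bronze: M = 3.77×10⁻³
Highest index: alumina ceramic.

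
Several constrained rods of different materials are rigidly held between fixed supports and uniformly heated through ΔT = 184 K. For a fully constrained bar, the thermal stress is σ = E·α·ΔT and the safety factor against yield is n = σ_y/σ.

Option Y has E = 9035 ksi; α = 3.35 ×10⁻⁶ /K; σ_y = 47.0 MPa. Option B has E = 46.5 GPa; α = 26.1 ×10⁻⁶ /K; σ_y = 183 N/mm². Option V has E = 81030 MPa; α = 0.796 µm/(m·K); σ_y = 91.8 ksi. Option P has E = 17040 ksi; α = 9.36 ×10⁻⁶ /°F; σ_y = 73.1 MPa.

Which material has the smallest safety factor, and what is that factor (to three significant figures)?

With everything in SI (GPa, ×10⁻⁶/K, MPa):
  option Y: E = 62.29, α = 3.35, σ_y = 47.00 → σ = 38.4 MPa, n = 1.22
  option B: E = 46.50, α = 26.1, σ_y = 183.0 → σ = 223 MPa, n = 0.819
  option V: E = 81.03, α = 0.796, σ_y = 632.9 → σ = 11.9 MPa, n = 53.3
  option P: E = 117.5, α = 16.8, σ_y = 73.10 → σ = 364 MPa, n = 0.201
The minimum is option P at n = 0.201.

option P, n = 0.201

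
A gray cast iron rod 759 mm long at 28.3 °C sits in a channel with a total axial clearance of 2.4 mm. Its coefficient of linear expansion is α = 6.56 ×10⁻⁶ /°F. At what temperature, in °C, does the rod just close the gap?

α = 6.56×10⁻⁶/°F × 9/5 = 11.8×10⁻⁶/K.
α·L₀·ΔT = 2.4 mm ⇒ ΔT = 2.4 / (11.8×10⁻⁶ × 759.0) = 267.8 K.
T = 28.3 + 267.8 = 296.1 °C.

296 °C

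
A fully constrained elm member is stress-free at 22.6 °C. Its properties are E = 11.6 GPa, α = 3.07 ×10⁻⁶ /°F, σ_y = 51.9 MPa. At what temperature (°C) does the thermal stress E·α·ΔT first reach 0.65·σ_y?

549 °C

α = 3.07×10⁻⁶/°F × 9/5 = 5.53×10⁻⁶/K.
E·α·ΔT = 33.73 MPa ⇒ ΔT = 33.73 / (11.60×10³ × 5.53×10⁻⁶) = 526.3 K.
T = 22.6 + 526.3 = 548.9 °C.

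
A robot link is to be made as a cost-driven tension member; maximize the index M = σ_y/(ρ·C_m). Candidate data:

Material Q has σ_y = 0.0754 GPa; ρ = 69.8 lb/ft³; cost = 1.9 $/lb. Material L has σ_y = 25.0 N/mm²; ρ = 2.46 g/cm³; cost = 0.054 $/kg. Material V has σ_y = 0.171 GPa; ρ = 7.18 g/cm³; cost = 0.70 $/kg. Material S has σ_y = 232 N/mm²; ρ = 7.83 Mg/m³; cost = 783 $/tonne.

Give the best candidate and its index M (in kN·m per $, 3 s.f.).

material L, M = 188 kN·m per $

Putting every candidate on a common basis:
  material Q: σ_y = 75.40 MPa, ρ = 1118 kg/m³, cost = 4.189 $/kg
  material L: σ_y = 25.00 MPa, ρ = 2460 kg/m³, cost = 0.05400 $/kg
  material V: σ_y = 171.0 MPa, ρ = 7180 kg/m³, cost = 0.7000 $/kg
  material S: σ_y = 232.0 MPa, ρ = 7830 kg/m³, cost = 0.7830 $/kg
  material L: M = 188 kN·m per $
  material S: M = 37.8 kN·m per $
  material V: M = 34.0 kN·m per $
  material Q: M = 16.1 kN·m per $
The maximum is for material L.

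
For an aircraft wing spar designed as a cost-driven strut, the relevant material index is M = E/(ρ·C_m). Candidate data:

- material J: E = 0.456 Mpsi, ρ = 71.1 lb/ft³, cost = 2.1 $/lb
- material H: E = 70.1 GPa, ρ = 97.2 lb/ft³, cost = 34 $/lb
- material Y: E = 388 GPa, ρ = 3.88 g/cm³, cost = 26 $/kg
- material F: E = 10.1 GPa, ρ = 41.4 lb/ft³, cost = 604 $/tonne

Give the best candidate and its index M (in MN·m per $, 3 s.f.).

material F, M = 25.2 MN·m per $

In SI units:
  material J: E = 3.144 GPa, ρ = 1139 kg/m³, cost = 4.630 $/kg
  material H: E = 70.10 GPa, ρ = 1557 kg/m³, cost = 74.96 $/kg
  material Y: E = 388.0 GPa, ρ = 3880 kg/m³, cost = 26.00 $/kg
  material F: E = 10.10 GPa, ρ = 663.2 kg/m³, cost = 0.6040 $/kg
  material F: M = 25.2 MN·m per $
  material Y: M = 3.85 MN·m per $
  material H: M = 0.601 MN·m per $
  material J: M = 0.596 MN·m per $
The maximum is for material F.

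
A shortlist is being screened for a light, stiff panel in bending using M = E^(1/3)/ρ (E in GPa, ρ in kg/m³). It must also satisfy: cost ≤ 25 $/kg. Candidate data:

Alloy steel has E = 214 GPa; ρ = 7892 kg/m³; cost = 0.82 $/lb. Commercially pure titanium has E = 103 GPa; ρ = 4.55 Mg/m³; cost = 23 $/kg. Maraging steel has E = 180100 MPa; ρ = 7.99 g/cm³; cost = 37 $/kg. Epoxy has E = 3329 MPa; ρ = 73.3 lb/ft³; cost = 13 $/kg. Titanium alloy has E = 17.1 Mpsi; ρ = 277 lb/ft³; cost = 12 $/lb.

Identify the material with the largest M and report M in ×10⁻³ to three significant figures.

epoxy, M = 1.27×10⁻³

Screen on constraints: cost ≤ 25 $/kg. Survivors: alloy steel, commercially pure titanium, epoxy.
Normalizing units and computing the index:
  alloy steel: E = 214.0 GPa, ρ = 7892 kg/m³
  commercially pure titanium: E = 103.0 GPa, ρ = 4550 kg/m³
  epoxy: E = 3.329 GPa, ρ = 1174 kg/m³
  epoxy: M = 1.27×10⁻³
  commercially pure titanium: M = 1.03×10⁻³
  alloy steel: M = 0.758×10⁻³
The maximum is for epoxy.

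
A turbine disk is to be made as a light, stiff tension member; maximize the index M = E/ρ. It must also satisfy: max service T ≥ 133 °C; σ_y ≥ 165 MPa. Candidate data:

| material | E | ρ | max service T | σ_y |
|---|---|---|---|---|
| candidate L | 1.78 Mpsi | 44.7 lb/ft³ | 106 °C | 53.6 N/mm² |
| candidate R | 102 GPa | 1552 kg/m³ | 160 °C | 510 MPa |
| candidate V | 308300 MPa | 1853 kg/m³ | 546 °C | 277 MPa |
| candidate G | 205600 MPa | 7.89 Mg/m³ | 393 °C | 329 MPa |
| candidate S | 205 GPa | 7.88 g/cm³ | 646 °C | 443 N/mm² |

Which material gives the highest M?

candidate V

Screen on constraints: max service T ≥ 133 °C; σ_y ≥ 165 MPa. Survivors: candidate R, candidate V, candidate G, candidate S.
After converting to SI:
  candidate R: E = 102.0 GPa, ρ = 1552 kg/m³
  candidate V: E = 308.3 GPa, ρ = 1853 kg/m³
  candidate G: E = 205.6 GPa, ρ = 7890 kg/m³
  candidate S: E = 205.0 GPa, ρ = 7880 kg/m³
  candidate V: M = 166 MN·m/kg
  candidate R: M = 65.7 MN·m/kg
  candidate G: M = 26.1 MN·m/kg
  candidate S: M = 26.0 MN·m/kg
Highest index: candidate V.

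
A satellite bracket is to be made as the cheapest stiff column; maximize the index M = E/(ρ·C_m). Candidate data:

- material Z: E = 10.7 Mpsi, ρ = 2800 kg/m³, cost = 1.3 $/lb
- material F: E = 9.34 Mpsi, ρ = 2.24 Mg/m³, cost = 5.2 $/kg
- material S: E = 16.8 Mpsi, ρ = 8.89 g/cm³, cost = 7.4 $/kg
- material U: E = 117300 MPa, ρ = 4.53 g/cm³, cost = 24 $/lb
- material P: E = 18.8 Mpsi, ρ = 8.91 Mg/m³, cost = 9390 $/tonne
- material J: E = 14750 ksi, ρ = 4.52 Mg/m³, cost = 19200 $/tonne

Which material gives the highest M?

material Z

Normalizing units and computing the index:
  material Z: E = 73.77 GPa, ρ = 2800 kg/m³, cost = 2.866 $/kg
  material F: E = 64.40 GPa, ρ = 2240 kg/m³, cost = 5.200 $/kg
  material S: E = 115.8 GPa, ρ = 8890 kg/m³, cost = 7.400 $/kg
  material U: E = 117.3 GPa, ρ = 4530 kg/m³, cost = 52.91 $/kg
  material P: E = 129.6 GPa, ρ = 8910 kg/m³, cost = 9.390 $/kg
  material J: E = 101.7 GPa, ρ = 4520 kg/m³, cost = 19.20 $/kg
  material Z: M = 9.19 MN·m per $
  material F: M = 5.53 MN·m per $
  material S: M = 1.76 MN·m per $
  material P: M = 1.55 MN·m per $
  material J: M = 1.17 MN·m per $
  material U: M = 0.489 MN·m per $
Material Z has the largest M.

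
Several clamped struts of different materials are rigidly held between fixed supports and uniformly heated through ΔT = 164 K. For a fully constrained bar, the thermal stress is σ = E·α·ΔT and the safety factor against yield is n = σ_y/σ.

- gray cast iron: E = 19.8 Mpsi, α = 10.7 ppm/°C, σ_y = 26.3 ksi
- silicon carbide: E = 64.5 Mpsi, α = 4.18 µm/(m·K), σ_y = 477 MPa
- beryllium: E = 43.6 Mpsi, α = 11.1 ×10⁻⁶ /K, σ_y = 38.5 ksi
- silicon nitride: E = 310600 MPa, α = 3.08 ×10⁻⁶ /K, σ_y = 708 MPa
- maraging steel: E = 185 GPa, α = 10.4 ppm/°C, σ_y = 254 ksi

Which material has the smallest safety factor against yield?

Converting E to GPa, α to ×10⁻⁶/K, σ_y to MPa, then σ and n for each:
  gray cast iron: E = 136.5, α = 10.7, σ_y = 181.3 → σ = 240 MPa, n = 0.757
  silicon carbide: E = 444.7, α = 4.18, σ_y = 477.0 → σ = 305 MPa, n = 1.56
  beryllium: E = 300.6, α = 11.1, σ_y = 265.4 → σ = 547 MPa, n = 0.485
  silicon nitride: E = 310.6, α = 3.08, σ_y = 708.0 → σ = 157 MPa, n = 4.51
  maraging steel: E = 185.0, α = 10.4, σ_y = 1751 → σ = 316 MPa, n = 5.55
The minimum is beryllium at n = 0.485.

beryllium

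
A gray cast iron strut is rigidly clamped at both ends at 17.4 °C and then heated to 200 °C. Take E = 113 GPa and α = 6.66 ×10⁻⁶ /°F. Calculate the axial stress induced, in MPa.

247 MPa

α = 6.66×10⁻⁶/°F × 9/5 = 12.0×10⁻⁶/K.
ΔT = 182.6 K. Constrained thermal stress σ = E·α·ΔT = 113.0×10³ MPa × 12.0×10⁻⁶ × 182.6 = 247 MPa (compressive).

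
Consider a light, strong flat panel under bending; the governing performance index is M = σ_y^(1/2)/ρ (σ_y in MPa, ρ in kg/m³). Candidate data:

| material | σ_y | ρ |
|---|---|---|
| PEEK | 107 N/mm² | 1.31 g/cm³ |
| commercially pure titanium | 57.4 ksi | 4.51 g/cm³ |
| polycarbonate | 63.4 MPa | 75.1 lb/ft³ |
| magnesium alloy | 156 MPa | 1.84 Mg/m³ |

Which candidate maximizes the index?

Putting every candidate on a common basis:
  PEEK: σ_y = 107.0 MPa, ρ = 1310 kg/m³
  commercially pure titanium: σ_y = 395.8 MPa, ρ = 4510 kg/m³
  polycarbonate: σ_y = 63.40 MPa, ρ = 1203 kg/m³
  magnesium alloy: σ_y = 156.0 MPa, ρ = 1840 kg/m³
  PEEK: M = 7.90×10⁻³
  magnesium alloy: M = 6.79×10⁻³
  polycarbonate: M = 6.62×10⁻³
  commercially pure titanium: M = 4.41×10⁻³
Highest index: PEEK.

PEEK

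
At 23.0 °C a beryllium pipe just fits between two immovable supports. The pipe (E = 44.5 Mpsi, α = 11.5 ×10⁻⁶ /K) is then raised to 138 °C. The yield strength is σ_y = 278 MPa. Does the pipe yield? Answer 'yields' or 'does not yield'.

E = 44.5 Mpsi = 306.8 GPa.
ΔT = 115.0 K. Constrained thermal stress σ = E·α·ΔT = 306.8×10³ MPa × 11.5×10⁻⁶ × 115.0 = 406 MPa (compressive).
Compare to σ_y = 278 MPa: σ ≥ σ_y, so it yields.

yields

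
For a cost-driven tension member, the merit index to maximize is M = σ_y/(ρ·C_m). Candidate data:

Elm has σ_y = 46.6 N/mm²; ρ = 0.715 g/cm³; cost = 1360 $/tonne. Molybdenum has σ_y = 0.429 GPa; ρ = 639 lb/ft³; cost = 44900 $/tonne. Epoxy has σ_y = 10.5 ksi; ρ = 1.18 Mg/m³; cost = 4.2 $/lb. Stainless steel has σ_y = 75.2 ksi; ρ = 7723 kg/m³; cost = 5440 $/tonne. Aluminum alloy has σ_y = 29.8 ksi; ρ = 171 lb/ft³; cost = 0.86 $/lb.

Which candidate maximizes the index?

Putting every candidate on a common basis:
  elm: σ_y = 46.60 MPa, ρ = 715.0 kg/m³, cost = 1.360 $/kg
  molybdenum: σ_y = 429.0 MPa, ρ = 10240 kg/m³, cost = 44.90 $/kg
  epoxy: σ_y = 72.39 MPa, ρ = 1180 kg/m³, cost = 9.259 $/kg
  stainless steel: σ_y = 518.5 MPa, ρ = 7723 kg/m³, cost = 5.440 $/kg
  aluminum alloy: σ_y = 205.5 MPa, ρ = 2739 kg/m³, cost = 1.896 $/kg
  elm: M = 47.9 kN·m per $
  aluminum alloy: M = 39.6 kN·m per $
  stainless steel: M = 12.3 kN·m per $
  epoxy: M = 6.63 kN·m per $
  molybdenum: M = 0.933 kN·m per $
Highest index: elm.

elm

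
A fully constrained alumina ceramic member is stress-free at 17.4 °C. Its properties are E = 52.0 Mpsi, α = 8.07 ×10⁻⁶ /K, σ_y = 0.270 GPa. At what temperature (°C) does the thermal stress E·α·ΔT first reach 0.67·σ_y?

79.9 °C

E = 52.0 Mpsi = 358.5 GPa.
σ_y = 0.270 GPa = 270.0 MPa.
E·α·ΔT = 180.9 MPa ⇒ ΔT = 180.9 / (358.5×10³ × 8.07×10⁻⁶) = 62.52 K.
T = 17.4 + 62.52 = 79.92 °C.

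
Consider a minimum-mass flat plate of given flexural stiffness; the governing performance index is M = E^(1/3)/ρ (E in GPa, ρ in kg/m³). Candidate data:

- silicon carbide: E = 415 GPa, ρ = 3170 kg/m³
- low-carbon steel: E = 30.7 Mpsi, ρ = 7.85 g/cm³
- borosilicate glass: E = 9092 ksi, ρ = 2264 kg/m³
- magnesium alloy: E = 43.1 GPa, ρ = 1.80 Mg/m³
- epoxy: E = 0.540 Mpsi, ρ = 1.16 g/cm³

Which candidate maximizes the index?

silicon carbide

Putting every candidate on a common basis:
  silicon carbide: E = 415.0 GPa, ρ = 3170 kg/m³
  low-carbon steel: E = 211.7 GPa, ρ = 7850 kg/m³
  borosilicate glass: E = 62.69 GPa, ρ = 2264 kg/m³
  magnesium alloy: E = 43.10 GPa, ρ = 1800 kg/m³
  epoxy: E = 3.723 GPa, ρ = 1160 kg/m³
  silicon carbide: M = 2.35×10⁻³
  magnesium alloy: M = 1.95×10⁻³
  borosilicate glass: M = 1.75×10⁻³
  epoxy: M = 1.34×10⁻³
  low-carbon steel: M = 0.759×10⁻³
Silicon carbide has the largest M.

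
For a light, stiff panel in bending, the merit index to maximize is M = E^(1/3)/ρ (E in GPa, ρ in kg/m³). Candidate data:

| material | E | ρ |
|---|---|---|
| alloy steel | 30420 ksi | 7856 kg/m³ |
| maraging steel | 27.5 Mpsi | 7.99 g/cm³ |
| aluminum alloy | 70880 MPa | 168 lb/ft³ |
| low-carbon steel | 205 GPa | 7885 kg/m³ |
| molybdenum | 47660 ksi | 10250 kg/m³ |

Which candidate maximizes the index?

After converting to SI:
  alloy steel: E = 209.7 GPa, ρ = 7856 kg/m³
  maraging steel: E = 189.6 GPa, ρ = 7990 kg/m³
  aluminum alloy: E = 70.88 GPa, ρ = 2691 kg/m³
  low-carbon steel: E = 205.0 GPa, ρ = 7885 kg/m³
  molybdenum: E = 328.6 GPa, ρ = 10250 kg/m³
  aluminum alloy: M = 1.54×10⁻³
  alloy steel: M = 0.756×10⁻³
  low-carbon steel: M = 0.748×10⁻³
  maraging steel: M = 0.719×10⁻³
  molybdenum: M = 0.673×10⁻³
The maximum is for aluminum alloy.

aluminum alloy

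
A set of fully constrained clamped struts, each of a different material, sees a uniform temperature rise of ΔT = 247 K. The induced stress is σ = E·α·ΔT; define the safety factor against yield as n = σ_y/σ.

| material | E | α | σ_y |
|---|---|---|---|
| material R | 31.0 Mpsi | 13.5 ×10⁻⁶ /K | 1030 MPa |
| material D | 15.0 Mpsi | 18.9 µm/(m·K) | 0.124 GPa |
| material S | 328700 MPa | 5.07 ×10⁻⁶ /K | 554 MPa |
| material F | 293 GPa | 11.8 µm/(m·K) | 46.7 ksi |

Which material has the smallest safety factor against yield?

material D

Per material, after unit conversion:
  material R: E = 213.7, α = 13.5, σ_y = 1030 → σ = 713 MPa, n = 1.45
  material D: E = 103.4, α = 18.9, σ_y = 124.0 → σ = 483 MPa, n = 0.257
  material S: E = 328.7, α = 5.07, σ_y = 554.0 → σ = 412 MPa, n = 1.35
  material F: E = 293.0, α = 11.8, σ_y = 322.0 → σ = 854 MPa, n = 0.377
Material D has the lowest safety factor, n = 0.257.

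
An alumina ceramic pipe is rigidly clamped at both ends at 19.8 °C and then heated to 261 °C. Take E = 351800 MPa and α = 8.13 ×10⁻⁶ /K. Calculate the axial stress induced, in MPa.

690 MPa

E = 351800 MPa = 351.8 GPa.
ΔT = 241.2 K. Constrained thermal stress σ = E·α·ΔT = 351.8×10³ MPa × 8.13×10⁻⁶ × 241.2 = 690 MPa (compressive).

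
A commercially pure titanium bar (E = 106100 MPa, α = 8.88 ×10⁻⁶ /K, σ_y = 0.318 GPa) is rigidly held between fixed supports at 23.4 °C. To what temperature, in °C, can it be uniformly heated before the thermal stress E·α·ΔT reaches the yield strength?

361 °C

E = 106100 MPa = 106.1 GPa.
σ_y = 0.318 GPa = 318.0 MPa.
E·α·ΔT = 318.0 MPa ⇒ ΔT = 318.0 / (106.1×10³ × 8.88×10⁻⁶) = 337.5 K.
T = 23.4 + 337.5 = 360.9 °C.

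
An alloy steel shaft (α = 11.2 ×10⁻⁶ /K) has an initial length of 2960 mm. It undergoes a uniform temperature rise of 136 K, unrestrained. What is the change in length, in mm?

4.51 mm

ΔL = α·L₀·ΔT = 11.2×10⁻⁶ × 2960 mm × 136.0 K = 4.51 mm.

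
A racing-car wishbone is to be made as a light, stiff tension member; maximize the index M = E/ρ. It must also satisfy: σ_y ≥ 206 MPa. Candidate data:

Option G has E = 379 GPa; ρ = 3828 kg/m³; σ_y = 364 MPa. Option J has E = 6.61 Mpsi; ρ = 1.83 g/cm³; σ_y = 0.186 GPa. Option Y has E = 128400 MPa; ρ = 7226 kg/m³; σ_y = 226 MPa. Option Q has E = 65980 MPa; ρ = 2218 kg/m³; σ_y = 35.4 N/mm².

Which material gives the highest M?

Screen on constraints: σ_y ≥ 206 MPa. Survivors: option G, option Y.
Normalizing units and computing the index:
  option G: E = 379.0 GPa, ρ = 3828 kg/m³
  option Y: E = 128.4 GPa, ρ = 7226 kg/m³
  option G: M = 99.0 MN·m/kg
  option Y: M = 17.8 MN·m/kg
Highest index: option G.

option G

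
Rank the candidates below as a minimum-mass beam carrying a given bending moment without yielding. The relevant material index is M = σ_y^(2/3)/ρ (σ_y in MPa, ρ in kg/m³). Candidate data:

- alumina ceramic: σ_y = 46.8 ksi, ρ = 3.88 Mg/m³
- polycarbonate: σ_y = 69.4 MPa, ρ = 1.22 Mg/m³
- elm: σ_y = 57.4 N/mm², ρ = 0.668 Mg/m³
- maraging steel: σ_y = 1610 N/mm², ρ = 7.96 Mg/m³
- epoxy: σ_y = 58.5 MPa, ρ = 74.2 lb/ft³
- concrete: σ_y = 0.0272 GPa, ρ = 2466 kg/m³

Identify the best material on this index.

After converting to SI:
  alumina ceramic: σ_y = 322.7 MPa, ρ = 3880 kg/m³
  polycarbonate: σ_y = 69.40 MPa, ρ = 1220 kg/m³
  elm: σ_y = 57.40 MPa, ρ = 668.0 kg/m³
  maraging steel: σ_y = 1610 MPa, ρ = 7960 kg/m³
  epoxy: σ_y = 58.50 MPa, ρ = 1189 kg/m³
  concrete: σ_y = 27.20 MPa, ρ = 2466 kg/m³
  elm: M = 22.3×10⁻³
  maraging steel: M = 17.3×10⁻³
  polycarbonate: M = 13.8×10⁻³
  epoxy: M = 12.7×10⁻³
  alumina ceramic: M = 12.1×10⁻³
  concrete: M = 3.67×10⁻³
Elm has the largest M.

elm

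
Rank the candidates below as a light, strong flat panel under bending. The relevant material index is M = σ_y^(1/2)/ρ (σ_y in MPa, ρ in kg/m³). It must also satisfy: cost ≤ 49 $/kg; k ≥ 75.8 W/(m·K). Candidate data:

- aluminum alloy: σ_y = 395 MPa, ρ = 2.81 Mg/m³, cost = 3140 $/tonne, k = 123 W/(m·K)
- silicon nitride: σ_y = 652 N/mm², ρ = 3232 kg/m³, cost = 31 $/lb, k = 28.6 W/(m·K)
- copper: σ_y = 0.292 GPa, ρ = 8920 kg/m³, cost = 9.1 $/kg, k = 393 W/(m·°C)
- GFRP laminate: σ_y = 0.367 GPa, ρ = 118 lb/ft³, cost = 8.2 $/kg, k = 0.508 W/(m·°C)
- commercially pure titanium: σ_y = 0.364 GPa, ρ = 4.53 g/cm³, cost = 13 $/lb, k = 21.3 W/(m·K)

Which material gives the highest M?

Screen on constraints: cost ≤ 49 $/kg; k ≥ 75.8 W/(m·K). Survivors: aluminum alloy, copper.
Convert each candidate to consistent units, then evaluate M:
  aluminum alloy: σ_y = 395.0 MPa, ρ = 2810 kg/m³
  copper: σ_y = 292.0 MPa, ρ = 8920 kg/m³
  aluminum alloy: M = 7.07×10⁻³
  copper: M = 1.92×10⁻³
Aluminum alloy ranks first.

aluminum alloy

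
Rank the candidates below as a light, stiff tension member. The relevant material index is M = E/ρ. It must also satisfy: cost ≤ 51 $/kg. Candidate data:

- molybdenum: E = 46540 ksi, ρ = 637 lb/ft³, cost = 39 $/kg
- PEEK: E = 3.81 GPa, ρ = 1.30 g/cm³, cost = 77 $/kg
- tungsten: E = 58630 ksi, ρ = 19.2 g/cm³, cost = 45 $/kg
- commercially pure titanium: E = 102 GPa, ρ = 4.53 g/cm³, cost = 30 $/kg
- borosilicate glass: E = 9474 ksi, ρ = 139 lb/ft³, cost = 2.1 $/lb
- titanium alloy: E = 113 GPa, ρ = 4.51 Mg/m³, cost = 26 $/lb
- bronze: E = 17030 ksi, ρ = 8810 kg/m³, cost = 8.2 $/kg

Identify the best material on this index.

Screen on constraints: cost ≤ 51 $/kg. Survivors: molybdenum, tungsten, commercially pure titanium, borosilicate glass, bronze.
After converting to SI:
  molybdenum: E = 320.9 GPa, ρ = 10200 kg/m³
  tungsten: E = 404.2 GPa, ρ = 19200 kg/m³
  commercially pure titanium: E = 102.0 GPa, ρ = 4530 kg/m³
  borosilicate glass: E = 65.32 GPa, ρ = 2227 kg/m³
  bronze: E = 117.4 GPa, ρ = 8810 kg/m³
  molybdenum: M = 31.4 MN·m/kg
  borosilicate glass: M = 29.3 MN·m/kg
  commercially pure titanium: M = 22.5 MN·m/kg
  tungsten: M = 21.1 MN·m/kg
  bronze: M = 13.3 MN·m/kg
The maximum is for molybdenum.

molybdenum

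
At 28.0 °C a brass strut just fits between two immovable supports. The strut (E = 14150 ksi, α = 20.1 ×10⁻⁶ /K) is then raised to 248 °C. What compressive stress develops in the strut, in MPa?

431 MPa

E = 14150 ksi = 97.56 GPa.
ΔT = 220.0 K. Constrained thermal stress σ = E·α·ΔT = 97.56×10³ MPa × 20.1×10⁻⁶ × 220.0 = 431 MPa (compressive).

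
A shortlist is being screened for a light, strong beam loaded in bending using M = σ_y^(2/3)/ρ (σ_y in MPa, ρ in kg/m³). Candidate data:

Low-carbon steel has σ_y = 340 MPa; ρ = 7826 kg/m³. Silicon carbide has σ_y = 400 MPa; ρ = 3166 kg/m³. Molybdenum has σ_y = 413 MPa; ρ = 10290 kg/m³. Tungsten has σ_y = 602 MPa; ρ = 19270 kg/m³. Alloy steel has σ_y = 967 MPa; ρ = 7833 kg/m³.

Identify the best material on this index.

silicon carbide

Computing M directly (units already consistent):
  silicon carbide: M = 17.1×10⁻³
  alloy steel: M = 12.5×10⁻³
  low-carbon steel: M = 6.22×10⁻³
  molybdenum: M = 5.39×10⁻³
  tungsten: M = 3.70×10⁻³
Silicon carbide has the largest M.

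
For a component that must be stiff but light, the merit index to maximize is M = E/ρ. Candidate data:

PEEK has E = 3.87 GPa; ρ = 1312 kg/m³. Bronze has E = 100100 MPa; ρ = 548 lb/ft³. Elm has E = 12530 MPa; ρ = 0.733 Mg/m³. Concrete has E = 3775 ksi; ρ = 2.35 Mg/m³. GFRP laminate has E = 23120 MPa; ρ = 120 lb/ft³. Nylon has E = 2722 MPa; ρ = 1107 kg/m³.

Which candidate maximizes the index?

elm

Putting every candidate on a common basis:
  PEEK: E = 3.870 GPa, ρ = 1312 kg/m³
  bronze: E = 100.1 GPa, ρ = 8778 kg/m³
  elm: E = 12.53 GPa, ρ = 733.0 kg/m³
  concrete: E = 26.03 GPa, ρ = 2350 kg/m³
  GFRP laminate: E = 23.12 GPa, ρ = 1922 kg/m³
  nylon: E = 2.722 GPa, ρ = 1107 kg/m³
  elm: M = 17.1 MN·m/kg
  GFRP laminate: M = 12.0 MN·m/kg
  bronze: M = 11.4 MN·m/kg
  concrete: M = 11.1 MN·m/kg
  PEEK: M = 2.95 MN·m/kg
  nylon: M = 2.46 MN·m/kg
Elm has the largest M.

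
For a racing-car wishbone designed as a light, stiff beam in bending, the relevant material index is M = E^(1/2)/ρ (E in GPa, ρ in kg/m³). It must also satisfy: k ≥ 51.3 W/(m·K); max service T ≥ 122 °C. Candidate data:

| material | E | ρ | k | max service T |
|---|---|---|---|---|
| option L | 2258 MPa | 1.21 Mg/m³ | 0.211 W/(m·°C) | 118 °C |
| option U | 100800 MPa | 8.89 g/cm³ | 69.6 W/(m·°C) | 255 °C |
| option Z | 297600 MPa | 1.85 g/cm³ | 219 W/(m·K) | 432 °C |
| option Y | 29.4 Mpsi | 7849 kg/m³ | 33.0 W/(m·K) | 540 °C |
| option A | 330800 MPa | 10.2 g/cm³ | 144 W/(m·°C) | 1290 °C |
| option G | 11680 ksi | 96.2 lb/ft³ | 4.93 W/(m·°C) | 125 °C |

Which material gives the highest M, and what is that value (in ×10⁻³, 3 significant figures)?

option Z, M = 9.32×10⁻³

Screen on constraints: k ≥ 51.3 W/(m·K); max service T ≥ 122 °C. Survivors: option U, option Z, option A.
Convert each candidate to consistent units, then evaluate M:
  option U: E = 100.8 GPa, ρ = 8890 kg/m³
  option Z: E = 297.6 GPa, ρ = 1850 kg/m³
  option A: E = 330.8 GPa, ρ = 10200 kg/m³
  option Z: M = 9.32×10⁻³
  option A: M = 1.78×10⁻³
  option U: M = 1.13×10⁻³
Option Z ranks first.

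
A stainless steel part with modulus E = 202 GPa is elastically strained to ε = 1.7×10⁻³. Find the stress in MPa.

343 MPa

σ = E·ε = 202000 MPa × 1.7×10⁻³ = 343 MPa.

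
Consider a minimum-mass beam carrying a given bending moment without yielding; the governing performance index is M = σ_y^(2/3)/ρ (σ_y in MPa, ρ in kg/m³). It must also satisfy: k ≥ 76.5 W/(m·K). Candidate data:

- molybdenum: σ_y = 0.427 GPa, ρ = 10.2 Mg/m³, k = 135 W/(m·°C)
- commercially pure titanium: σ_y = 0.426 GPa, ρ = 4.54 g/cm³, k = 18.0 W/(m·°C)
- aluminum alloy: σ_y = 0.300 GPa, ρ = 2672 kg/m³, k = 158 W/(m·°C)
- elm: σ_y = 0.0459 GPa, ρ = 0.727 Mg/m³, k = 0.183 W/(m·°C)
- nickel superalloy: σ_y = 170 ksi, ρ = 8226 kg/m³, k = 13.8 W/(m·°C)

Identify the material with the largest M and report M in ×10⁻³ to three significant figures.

aluminum alloy, M = 16.8×10⁻³

Screen on constraints: k ≥ 76.5 W/(m·K). Survivors: molybdenum, aluminum alloy.
Normalizing units and computing the index:
  molybdenum: σ_y = 427.0 MPa, ρ = 10200 kg/m³
  aluminum alloy: σ_y = 300.0 MPa, ρ = 2672 kg/m³
  aluminum alloy: M = 16.8×10⁻³
  molybdenum: M = 5.56×10⁻³
Aluminum alloy has the largest M.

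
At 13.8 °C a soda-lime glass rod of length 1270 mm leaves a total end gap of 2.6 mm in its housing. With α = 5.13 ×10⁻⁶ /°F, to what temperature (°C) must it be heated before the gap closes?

α = 5.13×10⁻⁶/°F × 9/5 = 9.23×10⁻⁶/K.
α·L₀·ΔT = 2.6 mm ⇒ ΔT = 2.6 / (9.23×10⁻⁶ × 1270.0) = 221.7 K.
T = 13.8 + 221.7 = 235.5 °C.

236 °C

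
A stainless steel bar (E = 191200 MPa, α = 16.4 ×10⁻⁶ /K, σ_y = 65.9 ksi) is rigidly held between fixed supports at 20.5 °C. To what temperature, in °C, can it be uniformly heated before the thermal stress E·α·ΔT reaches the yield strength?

165 °C

E = 191200 MPa = 191.2 GPa.
σ_y = 65.9 ksi = 454.4 MPa.
E·α·ΔT = 454.4 MPa ⇒ ΔT = 454.4 / (191.2×10³ × 16.4×10⁻⁶) = 144.9 K.
T = 20.5 + 144.9 = 165.4 °C.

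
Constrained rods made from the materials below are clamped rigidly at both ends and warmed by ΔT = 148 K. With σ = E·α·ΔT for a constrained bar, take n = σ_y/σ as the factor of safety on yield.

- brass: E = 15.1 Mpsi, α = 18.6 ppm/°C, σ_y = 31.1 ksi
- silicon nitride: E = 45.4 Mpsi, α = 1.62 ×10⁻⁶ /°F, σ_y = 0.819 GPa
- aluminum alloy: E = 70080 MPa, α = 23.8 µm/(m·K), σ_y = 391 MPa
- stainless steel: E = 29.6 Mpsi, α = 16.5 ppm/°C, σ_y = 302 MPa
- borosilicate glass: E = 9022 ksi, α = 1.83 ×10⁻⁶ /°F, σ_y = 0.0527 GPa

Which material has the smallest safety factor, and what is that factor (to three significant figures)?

Converting E to GPa, α to ×10⁻⁶/K, σ_y to MPa, then σ and n for each:
  brass: E = 104.1, α = 18.6, σ_y = 214.4 → σ = 287 MPa, n = 0.748
  silicon nitride: E = 313.0, α = 2.92, σ_y = 819.0 → σ = 135 MPa, n = 6.06
  aluminum alloy: E = 70.08, α = 23.8, σ_y = 391.0 → σ = 247 MPa, n = 1.58
  stainless steel: E = 204.1, α = 16.5, σ_y = 302.0 → σ = 498 MPa, n = 0.606
  borosilicate glass: E = 62.20, α = 3.29, σ_y = 52.70 → σ = 30.3 MPa, n = 1.74
The minimum is stainless steel at n = 0.606.

stainless steel, n = 0.606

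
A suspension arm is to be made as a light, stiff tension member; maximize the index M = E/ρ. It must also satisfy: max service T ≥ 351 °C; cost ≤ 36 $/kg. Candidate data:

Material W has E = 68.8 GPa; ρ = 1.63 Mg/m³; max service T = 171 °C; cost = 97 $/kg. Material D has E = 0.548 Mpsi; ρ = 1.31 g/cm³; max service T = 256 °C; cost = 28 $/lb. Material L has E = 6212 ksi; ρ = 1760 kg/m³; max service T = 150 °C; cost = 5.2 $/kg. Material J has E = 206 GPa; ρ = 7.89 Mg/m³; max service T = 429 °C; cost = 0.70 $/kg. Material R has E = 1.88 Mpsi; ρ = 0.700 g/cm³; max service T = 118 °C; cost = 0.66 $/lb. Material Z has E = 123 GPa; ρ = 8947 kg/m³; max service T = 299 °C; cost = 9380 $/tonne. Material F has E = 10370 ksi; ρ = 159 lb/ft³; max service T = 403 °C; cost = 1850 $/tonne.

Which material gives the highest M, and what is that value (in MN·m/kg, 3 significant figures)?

Screen on constraints: max service T ≥ 351 °C; cost ≤ 36 $/kg. Survivors: material J, material F.
Putting every candidate on a common basis:
  material J: E = 206.0 GPa, ρ = 7890 kg/m³
  material F: E = 71.50 GPa, ρ = 2547 kg/m³
  material F: M = 28.1 MN·m/kg
  material J: M = 26.1 MN·m/kg
Highest index: material F.

material F, M = 28.1 MN·m/kg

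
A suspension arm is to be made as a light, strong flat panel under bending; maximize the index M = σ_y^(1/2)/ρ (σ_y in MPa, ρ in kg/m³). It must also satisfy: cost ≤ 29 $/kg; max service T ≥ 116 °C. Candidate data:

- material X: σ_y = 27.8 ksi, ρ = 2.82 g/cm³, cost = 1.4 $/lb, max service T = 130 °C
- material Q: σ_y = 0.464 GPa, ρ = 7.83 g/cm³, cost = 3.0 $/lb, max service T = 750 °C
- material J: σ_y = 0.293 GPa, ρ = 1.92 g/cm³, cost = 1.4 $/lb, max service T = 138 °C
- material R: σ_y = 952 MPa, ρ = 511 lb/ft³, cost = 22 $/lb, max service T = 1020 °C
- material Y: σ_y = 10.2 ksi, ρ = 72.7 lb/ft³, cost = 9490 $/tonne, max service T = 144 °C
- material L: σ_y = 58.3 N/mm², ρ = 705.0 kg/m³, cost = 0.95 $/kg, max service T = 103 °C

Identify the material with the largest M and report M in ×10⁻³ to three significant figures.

material J, M = 8.92×10⁻³

Screen on constraints: cost ≤ 29 $/kg; max service T ≥ 116 °C. Survivors: material X, material Q, material J, material Y.
After converting to SI:
  material X: σ_y = 191.7 MPa, ρ = 2820 kg/m³
  material Q: σ_y = 464.0 MPa, ρ = 7830 kg/m³
  material J: σ_y = 293.0 MPa, ρ = 1920 kg/m³
  material Y: σ_y = 70.33 MPa, ρ = 1165 kg/m³
  material J: M = 8.92×10⁻³
  material Y: M = 7.20×10⁻³
  material X: M = 4.91×10⁻³
  material Q: M = 2.75×10⁻³
Highest index: material J.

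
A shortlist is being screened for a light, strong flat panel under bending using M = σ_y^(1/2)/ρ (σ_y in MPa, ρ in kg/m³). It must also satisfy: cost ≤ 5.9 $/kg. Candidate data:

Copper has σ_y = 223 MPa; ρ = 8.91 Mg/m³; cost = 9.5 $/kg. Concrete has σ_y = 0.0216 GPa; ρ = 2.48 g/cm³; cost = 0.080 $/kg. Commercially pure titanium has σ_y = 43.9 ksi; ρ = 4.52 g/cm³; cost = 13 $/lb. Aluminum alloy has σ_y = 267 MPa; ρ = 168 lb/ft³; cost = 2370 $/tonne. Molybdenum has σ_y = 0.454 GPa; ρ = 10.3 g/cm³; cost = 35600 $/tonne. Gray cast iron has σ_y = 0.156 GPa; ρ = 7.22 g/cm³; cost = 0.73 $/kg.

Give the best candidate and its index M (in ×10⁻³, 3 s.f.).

Screen on constraints: cost ≤ 5.9 $/kg. Survivors: concrete, aluminum alloy, gray cast iron.
Putting every candidate on a common basis:
  concrete: σ_y = 21.60 MPa, ρ = 2480 kg/m³
  aluminum alloy: σ_y = 267.0 MPa, ρ = 2691 kg/m³
  gray cast iron: σ_y = 156.0 MPa, ρ = 7220 kg/m³
  aluminum alloy: M = 6.07×10⁻³
  concrete: M = 1.87×10⁻³
  gray cast iron: M = 1.73×10⁻³
The maximum is for aluminum alloy.

aluminum alloy, M = 6.07×10⁻³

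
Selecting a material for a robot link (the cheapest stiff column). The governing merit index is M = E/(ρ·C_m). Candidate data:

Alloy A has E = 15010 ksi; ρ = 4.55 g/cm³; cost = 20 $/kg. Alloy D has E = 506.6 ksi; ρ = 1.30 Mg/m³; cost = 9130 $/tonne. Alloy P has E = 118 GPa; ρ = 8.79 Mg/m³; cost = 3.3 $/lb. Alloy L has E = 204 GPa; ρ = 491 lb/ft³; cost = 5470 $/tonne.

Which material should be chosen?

Putting every candidate on a common basis:
  alloy A: E = 103.5 GPa, ρ = 4550 kg/m³, cost = 20.00 $/kg
  alloy D: E = 3.493 GPa, ρ = 1300 kg/m³, cost = 9.130 $/kg
  alloy P: E = 118.0 GPa, ρ = 8790 kg/m³, cost = 7.275 $/kg
  alloy L: E = 204.0 GPa, ρ = 7865 kg/m³, cost = 5.470 $/kg
  alloy L: M = 4.74 MN·m per $
  alloy P: M = 1.85 MN·m per $
  alloy A: M = 1.14 MN·m per $
  alloy D: M = 0.294 MN·m per $
Highest index: alloy L.

alloy L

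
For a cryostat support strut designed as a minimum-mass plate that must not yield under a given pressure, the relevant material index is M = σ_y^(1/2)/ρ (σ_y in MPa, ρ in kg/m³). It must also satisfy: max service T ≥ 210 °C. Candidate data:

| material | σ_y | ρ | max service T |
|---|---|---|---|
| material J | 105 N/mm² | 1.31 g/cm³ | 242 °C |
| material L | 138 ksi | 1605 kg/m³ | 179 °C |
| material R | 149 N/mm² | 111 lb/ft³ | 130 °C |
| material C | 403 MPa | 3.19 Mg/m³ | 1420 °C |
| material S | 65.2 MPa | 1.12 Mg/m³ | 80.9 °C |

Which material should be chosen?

Screen on constraints: max service T ≥ 210 °C. Survivors: material J, material C.
Putting every candidate on a common basis:
  material J: σ_y = 105.0 MPa, ρ = 1310 kg/m³
  material C: σ_y = 403.0 MPa, ρ = 3190 kg/m³
  material J: M = 7.82×10⁻³
  material C: M = 6.29×10⁻³
The maximum is for material J.

material J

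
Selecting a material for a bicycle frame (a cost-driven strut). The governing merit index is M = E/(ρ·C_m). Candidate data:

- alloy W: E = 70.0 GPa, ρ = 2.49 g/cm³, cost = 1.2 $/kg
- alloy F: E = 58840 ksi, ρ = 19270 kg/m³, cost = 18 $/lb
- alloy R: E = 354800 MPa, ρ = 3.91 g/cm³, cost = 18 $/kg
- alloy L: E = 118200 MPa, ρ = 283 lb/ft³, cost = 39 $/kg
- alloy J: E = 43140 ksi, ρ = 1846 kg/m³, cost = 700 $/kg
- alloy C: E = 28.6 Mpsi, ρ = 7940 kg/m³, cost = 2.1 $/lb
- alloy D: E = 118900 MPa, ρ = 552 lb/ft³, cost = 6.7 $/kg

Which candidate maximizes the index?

alloy W

In SI units:
  alloy W: E = 70.00 GPa, ρ = 2490 kg/m³, cost = 1.200 $/kg
  alloy F: E = 405.7 GPa, ρ = 19270 kg/m³, cost = 39.68 $/kg
  alloy R: E = 354.8 GPa, ρ = 3910 kg/m³, cost = 18.00 $/kg
  alloy L: E = 118.2 GPa, ρ = 4533 kg/m³, cost = 39.00 $/kg
  alloy J: E = 297.4 GPa, ρ = 1846 kg/m³, cost = 700.0 $/kg
  alloy C: E = 197.2 GPa, ρ = 7940 kg/m³, cost = 4.630 $/kg
  alloy D: E = 118.9 GPa, ρ = 8842 kg/m³, cost = 6.700 $/kg
  alloy W: M = 23.4 MN·m per $
  alloy C: M = 5.36 MN·m per $
  alloy R: M = 5.04 MN·m per $
  alloy D: M = 2.01 MN·m per $
  alloy L: M = 0.669 MN·m per $
  alloy F: M = 0.531 MN·m per $
  alloy J: M = 0.230 MN·m per $
The maximum is for alloy W.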